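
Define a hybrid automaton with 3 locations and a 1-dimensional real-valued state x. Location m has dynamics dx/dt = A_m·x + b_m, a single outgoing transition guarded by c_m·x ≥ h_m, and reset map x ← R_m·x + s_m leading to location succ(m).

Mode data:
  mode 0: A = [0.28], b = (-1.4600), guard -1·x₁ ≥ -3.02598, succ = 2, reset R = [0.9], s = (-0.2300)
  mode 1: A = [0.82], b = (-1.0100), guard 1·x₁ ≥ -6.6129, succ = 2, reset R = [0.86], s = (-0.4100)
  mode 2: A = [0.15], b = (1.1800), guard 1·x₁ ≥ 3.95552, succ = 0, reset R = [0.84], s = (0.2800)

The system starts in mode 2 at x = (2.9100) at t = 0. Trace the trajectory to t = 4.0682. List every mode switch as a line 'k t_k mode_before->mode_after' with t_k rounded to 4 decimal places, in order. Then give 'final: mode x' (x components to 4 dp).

Mode 2: guard c·x = 3.9555 hit at Δt = 0.6173 (t = 0.6173), x⁻ = (3.9555) → reset → x⁺ = (3.6026), jump to mode 0
Mode 0: guard c·x = -3.0260 hit at Δt = 1.0924 (t = 1.7097), x⁻ = (3.0260) → reset → x⁺ = (2.4934), jump to mode 2
Mode 2: guard c·x = 3.9555 hit at Δt = 0.8801 (t = 2.5898), x⁻ = (3.9555) → reset → x⁺ = (3.6026), jump to mode 0
Mode 0: guard c·x = -3.0260 hit at Δt = 1.0924 (t = 3.6822), x⁻ = (3.0260) → reset → x⁺ = (2.4934), jump to mode 2
Mode 2: flow for 0.3860 to horizon, guard not reached → x = (3.1109)

1 0.6173 2->0
2 1.7097 0->2
3 2.5898 2->0
4 3.6822 0->2
final: 2 3.1109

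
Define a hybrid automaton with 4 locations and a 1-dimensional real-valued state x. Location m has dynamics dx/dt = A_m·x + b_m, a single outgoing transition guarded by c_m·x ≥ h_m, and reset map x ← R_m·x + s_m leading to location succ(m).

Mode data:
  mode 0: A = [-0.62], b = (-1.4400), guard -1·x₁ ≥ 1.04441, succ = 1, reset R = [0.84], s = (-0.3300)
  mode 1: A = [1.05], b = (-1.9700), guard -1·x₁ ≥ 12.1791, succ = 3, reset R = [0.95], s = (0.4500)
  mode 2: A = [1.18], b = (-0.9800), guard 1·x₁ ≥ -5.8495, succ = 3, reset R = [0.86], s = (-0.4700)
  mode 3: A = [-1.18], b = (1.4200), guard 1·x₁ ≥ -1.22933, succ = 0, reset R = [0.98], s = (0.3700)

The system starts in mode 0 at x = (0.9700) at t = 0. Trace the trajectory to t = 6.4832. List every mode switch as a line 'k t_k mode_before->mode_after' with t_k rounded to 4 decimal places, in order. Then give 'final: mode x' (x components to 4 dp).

1 1.5262 0->1
2 2.9709 1->3
3 4.3459 3->0
4 4.5909 0->1
5 6.0356 1->3
final: 3 -6.0635

Mode 0: guard c·x = 1.0444 hit at Δt = 1.5262 (t = 1.5262), x⁻ = (-1.0444) → reset → x⁺ = (-1.2073), jump to mode 1
Mode 1: guard c·x = 12.1791 hit at Δt = 1.4447 (t = 2.9709), x⁻ = (-12.1791) → reset → x⁺ = (-11.1201), jump to mode 3
Mode 3: guard c·x = -1.2293 hit at Δt = 1.3750 (t = 4.3459), x⁻ = (-1.2293) → reset → x⁺ = (-0.8347), jump to mode 0
Mode 0: guard c·x = 1.0444 hit at Δt = 0.2450 (t = 4.5909), x⁻ = (-1.0444) → reset → x⁺ = (-1.2073), jump to mode 1
Mode 1: guard c·x = 12.1791 hit at Δt = 1.4447 (t = 6.0356), x⁻ = (-12.1791) → reset → x⁺ = (-11.1201), jump to mode 3
Mode 3: flow for 0.4476 to horizon, guard not reached → x = (-6.0635)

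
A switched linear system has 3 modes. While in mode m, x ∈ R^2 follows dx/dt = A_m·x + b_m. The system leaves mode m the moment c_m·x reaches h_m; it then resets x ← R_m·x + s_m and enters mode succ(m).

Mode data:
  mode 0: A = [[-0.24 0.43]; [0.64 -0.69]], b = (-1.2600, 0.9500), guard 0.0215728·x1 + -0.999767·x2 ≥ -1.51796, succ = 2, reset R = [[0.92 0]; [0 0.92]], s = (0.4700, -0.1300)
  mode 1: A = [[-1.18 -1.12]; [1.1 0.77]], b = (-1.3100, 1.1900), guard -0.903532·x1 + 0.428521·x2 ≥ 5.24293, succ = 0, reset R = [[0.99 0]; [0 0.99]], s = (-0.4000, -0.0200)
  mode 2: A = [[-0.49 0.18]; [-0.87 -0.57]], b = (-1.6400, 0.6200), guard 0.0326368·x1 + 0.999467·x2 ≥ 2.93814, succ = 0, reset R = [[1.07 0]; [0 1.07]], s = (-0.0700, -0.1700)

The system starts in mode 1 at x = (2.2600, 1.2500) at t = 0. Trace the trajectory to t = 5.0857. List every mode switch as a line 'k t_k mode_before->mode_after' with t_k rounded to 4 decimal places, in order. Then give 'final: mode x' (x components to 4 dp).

Mode 1: guard c·x = 5.2429 hit at Δt = 1.2822 (t = 1.2822), x⁻ = (-3.3438, 5.1846) → reset → x⁺ = (-3.7104, 5.1127), jump to mode 0
Mode 0: guard c·x = -1.5180 hit at Δt = 1.1847 (t = 2.4669), x⁻ = (-2.8045, 1.4578) → reset → x⁺ = (-2.1102, 1.2112), jump to mode 2
Mode 2: guard c·x = 2.9381 hit at Δt = 1.3684 (t = 3.8353), x⁻ = (-2.2996, 3.0148) → reset → x⁺ = (-2.5306, 3.0558), jump to mode 0
Mode 0: guard c·x = -1.5180 hit at Δt = 0.7611 (t = 4.5964), x⁻ = (-2.3381, 1.4679) → reset → x⁺ = (-1.6810, 1.2204), jump to mode 2
Mode 2: flow for 0.4893 to horizon, guard not reached → x = (-1.9140, 1.8614)

1 1.2822 1->0
2 2.4669 0->2
3 3.8353 2->0
4 4.5964 0->2
final: 2 -1.9140 1.8614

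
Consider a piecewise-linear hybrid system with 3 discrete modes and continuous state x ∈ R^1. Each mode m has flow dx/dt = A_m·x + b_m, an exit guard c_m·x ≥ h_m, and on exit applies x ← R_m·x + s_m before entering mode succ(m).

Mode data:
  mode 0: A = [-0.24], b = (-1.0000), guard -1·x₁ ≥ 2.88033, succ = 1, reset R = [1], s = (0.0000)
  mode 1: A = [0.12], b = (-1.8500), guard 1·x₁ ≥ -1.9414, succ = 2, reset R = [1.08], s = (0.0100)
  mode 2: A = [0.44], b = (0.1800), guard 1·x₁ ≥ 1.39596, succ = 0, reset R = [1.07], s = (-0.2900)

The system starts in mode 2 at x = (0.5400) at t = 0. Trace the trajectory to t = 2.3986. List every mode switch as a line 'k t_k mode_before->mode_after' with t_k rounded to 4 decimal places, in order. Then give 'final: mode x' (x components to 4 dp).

1 1.4610 2->0
final: 0 0.1215

Mode 2: guard c·x = 1.3960 hit at Δt = 1.4610 (t = 1.4610), x⁻ = (1.3960) → reset → x⁺ = (1.2037), jump to mode 0
Mode 0: flow for 0.9376 to horizon, guard not reached → x = (0.1215)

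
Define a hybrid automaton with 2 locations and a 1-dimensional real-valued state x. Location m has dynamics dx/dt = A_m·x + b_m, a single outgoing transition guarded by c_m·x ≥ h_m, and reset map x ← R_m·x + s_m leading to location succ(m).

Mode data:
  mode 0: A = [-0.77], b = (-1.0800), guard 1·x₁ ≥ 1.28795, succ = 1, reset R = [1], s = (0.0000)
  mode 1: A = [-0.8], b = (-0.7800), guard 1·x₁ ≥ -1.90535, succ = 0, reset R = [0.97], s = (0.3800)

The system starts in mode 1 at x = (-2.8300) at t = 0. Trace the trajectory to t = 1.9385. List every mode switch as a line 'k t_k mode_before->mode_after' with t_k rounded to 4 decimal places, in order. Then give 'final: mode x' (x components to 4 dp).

Mode 1: guard c·x = -1.9054 hit at Δt = 0.8626 (t = 0.8626), x⁻ = (-1.9054) → reset → x⁺ = (-1.4682), jump to mode 0
Mode 0: flow for 1.0759 to horizon, guard not reached → x = (-1.4312)

1 0.8626 1->0
final: 0 -1.4312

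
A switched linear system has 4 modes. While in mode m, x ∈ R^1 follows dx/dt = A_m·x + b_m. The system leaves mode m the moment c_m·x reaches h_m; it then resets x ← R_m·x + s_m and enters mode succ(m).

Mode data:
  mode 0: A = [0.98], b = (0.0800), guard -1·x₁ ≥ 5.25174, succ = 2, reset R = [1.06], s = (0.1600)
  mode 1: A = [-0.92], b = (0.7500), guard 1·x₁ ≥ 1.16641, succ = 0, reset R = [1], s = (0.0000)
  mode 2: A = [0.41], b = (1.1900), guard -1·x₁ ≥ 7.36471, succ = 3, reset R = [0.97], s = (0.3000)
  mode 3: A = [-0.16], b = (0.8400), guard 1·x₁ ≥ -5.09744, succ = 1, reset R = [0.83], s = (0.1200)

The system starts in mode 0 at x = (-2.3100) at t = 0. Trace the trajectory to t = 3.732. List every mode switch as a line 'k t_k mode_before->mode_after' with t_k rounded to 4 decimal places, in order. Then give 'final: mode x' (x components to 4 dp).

1 0.8588 0->2
2 2.2676 2->3
3 3.2423 3->1
final: 1 -2.3241

Mode 0: guard c·x = 5.2517 hit at Δt = 0.8588 (t = 0.8588), x⁻ = (-5.2517) → reset → x⁺ = (-5.4068), jump to mode 2
Mode 2: guard c·x = 7.3647 hit at Δt = 1.4088 (t = 2.2676), x⁻ = (-7.3647) → reset → x⁺ = (-6.8438), jump to mode 3
Mode 3: guard c·x = -5.0974 hit at Δt = 0.9747 (t = 3.2423), x⁻ = (-5.0974) → reset → x⁺ = (-4.1109), jump to mode 1
Mode 1: flow for 0.4897 to horizon, guard not reached → x = (-2.3241)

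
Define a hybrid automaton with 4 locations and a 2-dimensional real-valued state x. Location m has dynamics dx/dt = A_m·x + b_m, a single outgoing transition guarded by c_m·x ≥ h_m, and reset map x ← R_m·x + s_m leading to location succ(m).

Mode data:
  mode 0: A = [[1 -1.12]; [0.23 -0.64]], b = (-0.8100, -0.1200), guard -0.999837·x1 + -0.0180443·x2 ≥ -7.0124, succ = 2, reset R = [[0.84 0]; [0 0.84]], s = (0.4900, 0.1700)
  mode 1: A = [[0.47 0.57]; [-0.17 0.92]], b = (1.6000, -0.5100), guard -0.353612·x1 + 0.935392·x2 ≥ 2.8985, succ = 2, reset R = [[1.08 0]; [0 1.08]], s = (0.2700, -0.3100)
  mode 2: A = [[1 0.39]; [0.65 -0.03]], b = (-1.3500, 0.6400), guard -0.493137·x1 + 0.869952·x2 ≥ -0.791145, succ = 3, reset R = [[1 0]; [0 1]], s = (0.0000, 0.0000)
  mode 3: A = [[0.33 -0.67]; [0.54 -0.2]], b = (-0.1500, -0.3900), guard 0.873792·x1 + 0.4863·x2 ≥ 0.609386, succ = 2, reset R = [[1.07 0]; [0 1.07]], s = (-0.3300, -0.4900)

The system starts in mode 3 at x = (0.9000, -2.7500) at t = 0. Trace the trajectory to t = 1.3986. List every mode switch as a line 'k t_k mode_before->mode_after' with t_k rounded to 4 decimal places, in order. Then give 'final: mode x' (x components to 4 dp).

Mode 3: guard c·x = 0.6094 hit at Δt = 0.5275 (t = 0.5275), x⁻ = (1.9665, -2.2803) → reset → x⁺ = (1.7742, -2.9300), jump to mode 2
Mode 2: flow for 0.8711 to horizon, guard not reached → x = (1.1277, -1.4907)

1 0.5275 3->2
final: 2 1.1277 -1.4907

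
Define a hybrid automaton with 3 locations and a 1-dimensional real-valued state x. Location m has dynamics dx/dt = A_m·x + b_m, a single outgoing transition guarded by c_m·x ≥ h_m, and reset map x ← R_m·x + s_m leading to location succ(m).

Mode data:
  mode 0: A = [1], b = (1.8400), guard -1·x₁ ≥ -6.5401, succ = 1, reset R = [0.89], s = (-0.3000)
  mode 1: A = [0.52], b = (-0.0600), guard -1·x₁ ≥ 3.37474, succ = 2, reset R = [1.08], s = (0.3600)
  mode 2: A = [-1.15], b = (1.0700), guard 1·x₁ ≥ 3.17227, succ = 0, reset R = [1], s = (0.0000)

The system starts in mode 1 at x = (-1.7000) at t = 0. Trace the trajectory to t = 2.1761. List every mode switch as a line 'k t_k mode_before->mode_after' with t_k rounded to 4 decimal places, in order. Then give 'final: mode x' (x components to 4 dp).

Mode 1: guard c·x = 3.3747 hit at Δt = 1.2570 (t = 1.2570), x⁻ = (-3.3747) → reset → x⁺ = (-3.2847), jump to mode 2
Mode 2: flow for 0.9191 to horizon, guard not reached → x = (-0.5344)

1 1.2570 1->2
final: 2 -0.5344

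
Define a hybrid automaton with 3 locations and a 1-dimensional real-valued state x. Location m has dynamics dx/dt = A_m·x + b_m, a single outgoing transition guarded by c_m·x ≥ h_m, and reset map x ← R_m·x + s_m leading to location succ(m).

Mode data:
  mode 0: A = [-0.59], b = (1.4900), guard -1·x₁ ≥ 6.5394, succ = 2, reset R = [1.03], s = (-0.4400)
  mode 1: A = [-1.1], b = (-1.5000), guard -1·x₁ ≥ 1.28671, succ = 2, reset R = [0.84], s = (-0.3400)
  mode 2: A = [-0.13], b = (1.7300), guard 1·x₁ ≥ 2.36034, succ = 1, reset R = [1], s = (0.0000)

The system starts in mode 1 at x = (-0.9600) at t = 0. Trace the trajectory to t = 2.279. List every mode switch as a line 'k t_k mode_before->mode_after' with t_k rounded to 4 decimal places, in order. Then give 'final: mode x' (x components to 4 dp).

Mode 1: guard c·x = 1.2867 hit at Δt = 1.5070 (t = 1.5070), x⁻ = (-1.2867) → reset → x⁺ = (-1.4208), jump to mode 2
Mode 2: flow for 0.7720 to horizon, guard not reached → x = (-0.0144)

1 1.5070 1->2
final: 2 -0.0144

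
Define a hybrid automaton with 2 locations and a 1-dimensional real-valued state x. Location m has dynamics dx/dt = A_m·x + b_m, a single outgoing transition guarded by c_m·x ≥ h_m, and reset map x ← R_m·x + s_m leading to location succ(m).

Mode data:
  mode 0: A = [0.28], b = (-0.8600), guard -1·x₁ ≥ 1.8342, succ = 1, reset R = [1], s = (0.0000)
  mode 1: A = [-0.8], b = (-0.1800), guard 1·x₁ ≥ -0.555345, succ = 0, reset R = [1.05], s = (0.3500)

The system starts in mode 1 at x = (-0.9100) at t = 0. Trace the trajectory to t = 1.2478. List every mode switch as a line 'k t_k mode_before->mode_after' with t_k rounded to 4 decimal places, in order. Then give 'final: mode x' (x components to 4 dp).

Mode 1: guard c·x = -0.5553 hit at Δt = 0.9116 (t = 0.9116), x⁻ = (-0.5553) → reset → x⁺ = (-0.2331), jump to mode 0
Mode 0: flow for 0.3362 to horizon, guard not reached → x = (-0.5593)

1 0.9116 1->0
final: 0 -0.5593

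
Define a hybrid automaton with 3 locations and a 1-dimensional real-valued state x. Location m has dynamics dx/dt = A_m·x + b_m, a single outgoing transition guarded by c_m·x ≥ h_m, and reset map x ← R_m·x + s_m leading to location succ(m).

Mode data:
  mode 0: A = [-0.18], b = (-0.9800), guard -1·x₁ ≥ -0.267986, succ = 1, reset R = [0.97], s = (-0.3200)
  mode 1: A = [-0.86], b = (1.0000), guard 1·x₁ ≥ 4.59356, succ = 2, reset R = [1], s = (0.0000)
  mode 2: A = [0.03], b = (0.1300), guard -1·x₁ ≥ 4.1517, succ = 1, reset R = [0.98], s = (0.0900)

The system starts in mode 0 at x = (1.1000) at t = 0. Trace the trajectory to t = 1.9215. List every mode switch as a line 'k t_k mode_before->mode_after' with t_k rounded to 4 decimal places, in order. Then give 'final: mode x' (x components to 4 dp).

Mode 0: guard c·x = -0.2680 hit at Δt = 0.7554 (t = 0.7554), x⁻ = (0.2680) → reset → x⁺ = (-0.0601), jump to mode 1
Mode 1: flow for 1.1661 to horizon, guard not reached → x = (0.7142)

1 0.7554 0->1
final: 1 0.7142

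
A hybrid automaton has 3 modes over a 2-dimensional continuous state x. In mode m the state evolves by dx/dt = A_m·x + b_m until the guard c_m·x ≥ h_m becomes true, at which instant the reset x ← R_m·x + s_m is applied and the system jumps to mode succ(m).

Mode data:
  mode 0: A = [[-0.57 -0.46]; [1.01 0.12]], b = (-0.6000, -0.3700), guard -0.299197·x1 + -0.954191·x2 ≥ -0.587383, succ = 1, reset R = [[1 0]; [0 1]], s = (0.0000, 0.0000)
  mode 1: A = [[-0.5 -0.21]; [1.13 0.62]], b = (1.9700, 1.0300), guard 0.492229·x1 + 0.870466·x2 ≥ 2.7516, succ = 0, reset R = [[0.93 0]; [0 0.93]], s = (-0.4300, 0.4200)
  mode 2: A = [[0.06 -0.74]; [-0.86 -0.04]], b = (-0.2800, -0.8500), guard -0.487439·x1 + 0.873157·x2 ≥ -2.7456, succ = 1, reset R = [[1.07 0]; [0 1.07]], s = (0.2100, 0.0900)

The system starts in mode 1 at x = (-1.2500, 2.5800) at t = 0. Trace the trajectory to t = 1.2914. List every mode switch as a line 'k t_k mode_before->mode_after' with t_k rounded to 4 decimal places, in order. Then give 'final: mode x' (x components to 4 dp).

Mode 1: guard c·x = 2.7516 hit at Δt = 0.4421 (t = 0.4421), x⁻ = (-0.4678, 3.4256) → reset → x⁺ = (-0.8651, 3.6058), jump to mode 0
Mode 0: flow for 0.8493 to horizon, guard not reached → x = (-1.8707, 2.3608)

1 0.4421 1->0
final: 0 -1.8707 2.3608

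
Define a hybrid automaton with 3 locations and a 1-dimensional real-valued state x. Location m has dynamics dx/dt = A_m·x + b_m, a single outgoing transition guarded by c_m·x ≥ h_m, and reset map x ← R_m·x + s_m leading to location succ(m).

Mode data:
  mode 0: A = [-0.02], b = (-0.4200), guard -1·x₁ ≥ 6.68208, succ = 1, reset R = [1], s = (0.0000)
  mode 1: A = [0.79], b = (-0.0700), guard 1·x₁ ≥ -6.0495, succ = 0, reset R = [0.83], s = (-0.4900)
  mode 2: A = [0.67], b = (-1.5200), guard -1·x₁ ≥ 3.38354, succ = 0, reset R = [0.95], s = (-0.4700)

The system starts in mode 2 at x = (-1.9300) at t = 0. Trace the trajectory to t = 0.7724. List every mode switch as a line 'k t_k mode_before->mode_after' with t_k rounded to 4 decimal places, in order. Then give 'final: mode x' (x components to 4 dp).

1 0.4437 2->0
final: 0 -3.7978

Mode 2: guard c·x = 3.3835 hit at Δt = 0.4437 (t = 0.4437), x⁻ = (-3.3835) → reset → x⁺ = (-3.6844), jump to mode 0
Mode 0: flow for 0.3287 to horizon, guard not reached → x = (-3.7978)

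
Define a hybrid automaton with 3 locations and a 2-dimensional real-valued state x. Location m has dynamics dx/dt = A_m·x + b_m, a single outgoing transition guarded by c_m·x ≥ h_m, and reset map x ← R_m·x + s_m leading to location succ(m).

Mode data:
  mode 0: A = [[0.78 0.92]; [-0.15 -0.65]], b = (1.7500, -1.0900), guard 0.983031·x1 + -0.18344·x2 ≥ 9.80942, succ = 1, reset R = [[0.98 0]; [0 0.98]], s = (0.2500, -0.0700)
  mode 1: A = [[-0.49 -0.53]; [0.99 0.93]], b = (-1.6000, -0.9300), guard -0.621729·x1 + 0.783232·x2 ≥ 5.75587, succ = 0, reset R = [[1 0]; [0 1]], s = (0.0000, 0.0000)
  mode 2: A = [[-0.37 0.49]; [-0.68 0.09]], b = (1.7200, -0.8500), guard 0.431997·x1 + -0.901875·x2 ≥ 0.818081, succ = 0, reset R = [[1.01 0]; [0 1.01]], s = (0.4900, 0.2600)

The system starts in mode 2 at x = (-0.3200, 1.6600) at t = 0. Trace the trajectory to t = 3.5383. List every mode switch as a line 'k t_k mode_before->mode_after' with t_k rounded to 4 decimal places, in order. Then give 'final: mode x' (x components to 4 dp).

Mode 2: guard c·x = 0.8181 hit at Δt = 1.1869 (t = 1.1869), x⁻ = (1.8832, -0.0051) → reset → x⁺ = (2.3920, 0.2549), jump to mode 0
Mode 0: guard c·x = 9.8094 hit at Δt = 1.3360 (t = 2.5229), x⁻ = (9.6641, -1.6859) → reset → x⁺ = (9.7209, -1.7222), jump to mode 1
Mode 1: flow for 1.0154 to horizon, guard not reached → x = (3.6092, 6.1009)

1 1.1869 2->0
2 2.5229 0->1
final: 1 3.6092 6.1009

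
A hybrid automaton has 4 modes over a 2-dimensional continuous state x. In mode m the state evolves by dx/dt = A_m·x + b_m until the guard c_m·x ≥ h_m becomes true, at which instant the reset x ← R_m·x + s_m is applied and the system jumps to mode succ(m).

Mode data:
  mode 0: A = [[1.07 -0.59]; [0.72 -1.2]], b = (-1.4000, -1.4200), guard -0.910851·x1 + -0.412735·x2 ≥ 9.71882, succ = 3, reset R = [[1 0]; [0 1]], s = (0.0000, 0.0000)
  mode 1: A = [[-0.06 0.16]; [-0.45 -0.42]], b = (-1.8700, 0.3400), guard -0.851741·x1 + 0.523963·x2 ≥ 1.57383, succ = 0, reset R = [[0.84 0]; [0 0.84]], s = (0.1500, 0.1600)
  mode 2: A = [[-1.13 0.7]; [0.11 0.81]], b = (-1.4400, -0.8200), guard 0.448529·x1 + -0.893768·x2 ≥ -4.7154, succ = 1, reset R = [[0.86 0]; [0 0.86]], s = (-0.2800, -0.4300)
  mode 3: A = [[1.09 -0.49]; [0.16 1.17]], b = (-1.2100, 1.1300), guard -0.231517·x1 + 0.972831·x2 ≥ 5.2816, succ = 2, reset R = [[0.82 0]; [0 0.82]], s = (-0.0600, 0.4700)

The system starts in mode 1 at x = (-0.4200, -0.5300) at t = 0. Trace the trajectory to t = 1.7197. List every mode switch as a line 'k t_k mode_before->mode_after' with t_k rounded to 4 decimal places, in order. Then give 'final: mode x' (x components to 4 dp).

1 0.7287 1->0
final: 0 -5.5120 -2.2321

Mode 1: guard c·x = 1.5738 hit at Δt = 0.7287 (t = 0.7287), x⁻ = (-1.7593, 0.1438) → reset → x⁺ = (-1.3278, 0.2808), jump to mode 0
Mode 0: flow for 0.9910 to horizon, guard not reached → x = (-5.5120, -2.2321)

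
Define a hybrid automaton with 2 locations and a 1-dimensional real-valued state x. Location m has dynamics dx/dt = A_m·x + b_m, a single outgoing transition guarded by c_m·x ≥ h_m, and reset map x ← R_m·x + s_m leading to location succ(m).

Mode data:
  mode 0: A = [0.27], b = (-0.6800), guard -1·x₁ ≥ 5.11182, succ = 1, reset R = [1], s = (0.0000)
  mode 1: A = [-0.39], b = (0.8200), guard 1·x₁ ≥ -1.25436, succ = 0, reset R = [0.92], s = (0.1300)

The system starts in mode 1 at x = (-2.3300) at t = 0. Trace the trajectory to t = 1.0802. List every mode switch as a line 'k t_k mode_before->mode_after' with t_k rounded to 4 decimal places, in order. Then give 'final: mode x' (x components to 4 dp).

1 0.7127 1->0
final: 0 -1.3935

Mode 1: guard c·x = -1.2544 hit at Δt = 0.7127 (t = 0.7127), x⁻ = (-1.2544) → reset → x⁺ = (-1.0240), jump to mode 0
Mode 0: flow for 0.3675 to horizon, guard not reached → x = (-1.3935)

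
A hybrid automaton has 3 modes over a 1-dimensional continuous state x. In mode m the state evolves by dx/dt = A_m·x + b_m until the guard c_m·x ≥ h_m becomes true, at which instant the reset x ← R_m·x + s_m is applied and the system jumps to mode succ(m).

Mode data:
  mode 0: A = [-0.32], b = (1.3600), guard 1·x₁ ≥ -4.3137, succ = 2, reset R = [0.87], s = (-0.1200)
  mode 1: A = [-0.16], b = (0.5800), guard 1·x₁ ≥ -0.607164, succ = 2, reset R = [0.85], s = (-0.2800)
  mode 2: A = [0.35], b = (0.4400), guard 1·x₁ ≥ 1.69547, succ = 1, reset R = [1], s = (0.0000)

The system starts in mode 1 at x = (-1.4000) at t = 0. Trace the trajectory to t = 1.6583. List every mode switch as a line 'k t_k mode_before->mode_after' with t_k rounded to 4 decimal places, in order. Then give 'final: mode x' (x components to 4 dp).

Mode 1: guard c·x = -0.6072 hit at Δt = 1.0732 (t = 1.0732), x⁻ = (-0.6072) → reset → x⁺ = (-0.7961), jump to mode 2
Mode 2: flow for 0.5851 to horizon, guard not reached → x = (-0.6913)

1 1.0732 1->2
final: 2 -0.6913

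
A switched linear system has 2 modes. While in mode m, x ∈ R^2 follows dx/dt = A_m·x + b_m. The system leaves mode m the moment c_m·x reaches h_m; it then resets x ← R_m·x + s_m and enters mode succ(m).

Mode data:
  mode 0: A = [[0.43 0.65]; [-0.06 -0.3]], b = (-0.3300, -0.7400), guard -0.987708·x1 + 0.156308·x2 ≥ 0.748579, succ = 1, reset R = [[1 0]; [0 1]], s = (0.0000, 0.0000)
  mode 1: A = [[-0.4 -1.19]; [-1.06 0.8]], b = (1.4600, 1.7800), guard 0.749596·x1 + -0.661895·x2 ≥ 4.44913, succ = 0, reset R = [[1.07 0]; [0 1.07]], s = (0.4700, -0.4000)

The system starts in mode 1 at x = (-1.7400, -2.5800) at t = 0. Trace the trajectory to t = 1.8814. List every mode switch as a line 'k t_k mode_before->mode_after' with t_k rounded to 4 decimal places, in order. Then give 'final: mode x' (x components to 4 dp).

1 1.0551 1->0
final: 0 1.9912 -3.9374

Mode 1: guard c·x = 4.4491 hit at Δt = 1.0551 (t = 1.0551), x⁻ = (2.8016, -3.5490) → reset → x⁺ = (3.4677, -4.1975), jump to mode 0
Mode 0: flow for 0.8263 to horizon, guard not reached → x = (1.9912, -3.9374)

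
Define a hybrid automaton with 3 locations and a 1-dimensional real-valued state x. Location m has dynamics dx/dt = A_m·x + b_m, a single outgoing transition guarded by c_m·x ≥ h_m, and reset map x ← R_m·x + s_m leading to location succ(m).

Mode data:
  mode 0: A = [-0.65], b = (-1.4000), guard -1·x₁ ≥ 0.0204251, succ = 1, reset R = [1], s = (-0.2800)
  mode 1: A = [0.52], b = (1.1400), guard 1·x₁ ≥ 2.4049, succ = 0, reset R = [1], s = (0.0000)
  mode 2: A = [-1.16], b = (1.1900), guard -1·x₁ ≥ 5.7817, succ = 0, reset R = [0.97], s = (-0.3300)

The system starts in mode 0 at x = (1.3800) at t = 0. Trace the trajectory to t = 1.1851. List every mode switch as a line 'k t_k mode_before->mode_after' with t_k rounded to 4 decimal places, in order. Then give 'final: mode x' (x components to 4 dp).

1 0.7764 0->1
final: 1 0.1476

Mode 0: guard c·x = 0.0204 hit at Δt = 0.7764 (t = 0.7764), x⁻ = (-0.0204) → reset → x⁺ = (-0.3004), jump to mode 1
Mode 1: flow for 0.4087 to horizon, guard not reached → x = (0.1476)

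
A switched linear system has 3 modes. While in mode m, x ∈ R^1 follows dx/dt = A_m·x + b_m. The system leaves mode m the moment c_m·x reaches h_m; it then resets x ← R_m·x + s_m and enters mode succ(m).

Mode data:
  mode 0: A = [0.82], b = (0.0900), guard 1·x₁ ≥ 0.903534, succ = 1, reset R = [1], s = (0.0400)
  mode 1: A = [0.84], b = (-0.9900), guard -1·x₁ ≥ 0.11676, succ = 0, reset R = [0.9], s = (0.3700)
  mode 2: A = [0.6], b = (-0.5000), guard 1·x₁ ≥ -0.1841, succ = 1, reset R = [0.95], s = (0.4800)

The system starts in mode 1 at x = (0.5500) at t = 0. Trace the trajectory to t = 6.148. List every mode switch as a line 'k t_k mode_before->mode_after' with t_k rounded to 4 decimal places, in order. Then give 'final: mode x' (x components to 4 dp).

Mode 1: guard c·x = 0.1168 hit at Δt = 0.8608 (t = 0.8608), x⁻ = (-0.1168) → reset → x⁺ = (0.2649), jump to mode 0
Mode 0: guard c·x = 0.9035 hit at Δt = 1.2133 (t = 2.0741), x⁻ = (0.9035) → reset → x⁺ = (0.9435), jump to mode 1
Mode 1: guard c·x = 0.1168 hit at Δt = 2.0319 (t = 4.1060), x⁻ = (-0.1168) → reset → x⁺ = (0.2649), jump to mode 0
Mode 0: guard c·x = 0.9035 hit at Δt = 1.2133 (t = 5.3193), x⁻ = (0.9035) → reset → x⁺ = (0.9435), jump to mode 1
Mode 1: flow for 0.8287 to horizon, guard not reached → x = (0.7071)

1 0.8608 1->0
2 2.0741 0->1
3 4.1060 1->0
4 5.3193 0->1
final: 1 0.7071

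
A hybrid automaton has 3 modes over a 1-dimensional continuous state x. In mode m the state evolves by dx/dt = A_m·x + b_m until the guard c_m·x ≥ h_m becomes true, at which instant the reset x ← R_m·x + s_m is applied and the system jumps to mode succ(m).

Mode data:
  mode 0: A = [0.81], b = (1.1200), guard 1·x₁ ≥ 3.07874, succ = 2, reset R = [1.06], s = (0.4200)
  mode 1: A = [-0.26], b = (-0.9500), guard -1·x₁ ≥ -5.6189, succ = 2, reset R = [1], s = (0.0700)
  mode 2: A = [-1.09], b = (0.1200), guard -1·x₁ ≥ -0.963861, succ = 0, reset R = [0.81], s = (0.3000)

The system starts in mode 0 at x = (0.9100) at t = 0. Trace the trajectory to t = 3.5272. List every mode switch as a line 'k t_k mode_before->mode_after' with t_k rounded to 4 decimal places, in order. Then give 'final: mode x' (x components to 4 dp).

Mode 0: guard c·x = 3.0787 hit at Δt = 0.8219 (t = 0.8219), x⁻ = (3.0787) → reset → x⁺ = (3.6835), jump to mode 2
Mode 2: guard c·x = -0.9639 hit at Δt = 1.3134 (t = 2.1353), x⁻ = (0.9639) → reset → x⁺ = (1.0807), jump to mode 0
Mode 0: guard c·x = 3.0787 hit at Δt = 0.7332 (t = 2.8685), x⁻ = (3.0787) → reset → x⁺ = (3.6835), jump to mode 2
Mode 2: flow for 0.6587 to horizon, guard not reached → x = (1.8530)

1 0.8219 0->2
2 2.1353 2->0
3 2.8685 0->2
final: 2 1.8530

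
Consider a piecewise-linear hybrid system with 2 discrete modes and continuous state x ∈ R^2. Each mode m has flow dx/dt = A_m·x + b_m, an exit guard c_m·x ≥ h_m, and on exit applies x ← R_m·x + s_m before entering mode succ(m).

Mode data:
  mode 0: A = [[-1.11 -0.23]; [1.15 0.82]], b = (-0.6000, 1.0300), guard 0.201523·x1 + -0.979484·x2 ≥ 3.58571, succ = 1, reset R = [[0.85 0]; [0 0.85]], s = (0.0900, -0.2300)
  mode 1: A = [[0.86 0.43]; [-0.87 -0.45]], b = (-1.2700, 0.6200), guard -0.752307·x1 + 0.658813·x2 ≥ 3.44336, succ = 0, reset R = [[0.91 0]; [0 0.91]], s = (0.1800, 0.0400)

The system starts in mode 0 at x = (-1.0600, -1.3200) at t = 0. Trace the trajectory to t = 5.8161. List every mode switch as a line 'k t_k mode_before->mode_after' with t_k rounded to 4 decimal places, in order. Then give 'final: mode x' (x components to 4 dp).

Mode 0: guard c·x = 3.5857 hit at Δt = 1.4967 (t = 1.4967), x⁻ = (-0.1848, -3.6988) → reset → x⁺ = (-0.0671, -3.3740), jump to mode 1
Mode 1: guard c·x = 3.4434 hit at Δt = 1.1428 (t = 2.6395), x⁻ = (-4.3639, 0.2434) → reset → x⁺ = (-3.7912, 0.2615), jump to mode 0
Mode 0: guard c·x = 3.5857 hit at Δt = 1.4970 (t = 4.1365), x⁻ = (-0.7683, -3.8189) → reset → x⁺ = (-0.5630, -3.4760), jump to mode 1
Mode 1: guard c·x = 3.4434 hit at Δt = 0.9665 (t = 5.1030), x⁻ = (-4.5911, -0.0160) → reset → x⁺ = (-3.9979, 0.0254), jump to mode 0
Mode 0: flow for 0.7131 to horizon, guard not reached → x = (-1.9601, -2.2717)

1 1.4967 0->1
2 2.6395 1->0
3 4.1365 0->1
4 5.1030 1->0
final: 0 -1.9601 -2.2717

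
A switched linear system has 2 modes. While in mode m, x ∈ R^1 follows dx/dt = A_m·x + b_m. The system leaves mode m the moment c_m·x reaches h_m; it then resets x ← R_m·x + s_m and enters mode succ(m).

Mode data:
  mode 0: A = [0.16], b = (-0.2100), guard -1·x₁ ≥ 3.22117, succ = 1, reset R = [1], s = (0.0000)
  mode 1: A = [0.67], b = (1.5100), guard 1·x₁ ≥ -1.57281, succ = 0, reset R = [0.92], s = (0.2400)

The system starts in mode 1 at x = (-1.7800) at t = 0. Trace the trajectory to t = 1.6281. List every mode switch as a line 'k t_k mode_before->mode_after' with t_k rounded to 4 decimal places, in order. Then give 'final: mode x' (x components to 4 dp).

1 0.5415 1->0
final: 0 -1.6854

Mode 1: guard c·x = -1.5728 hit at Δt = 0.5415 (t = 0.5415), x⁻ = (-1.5728) → reset → x⁺ = (-1.2070), jump to mode 0
Mode 0: flow for 1.0866 to horizon, guard not reached → x = (-1.6854)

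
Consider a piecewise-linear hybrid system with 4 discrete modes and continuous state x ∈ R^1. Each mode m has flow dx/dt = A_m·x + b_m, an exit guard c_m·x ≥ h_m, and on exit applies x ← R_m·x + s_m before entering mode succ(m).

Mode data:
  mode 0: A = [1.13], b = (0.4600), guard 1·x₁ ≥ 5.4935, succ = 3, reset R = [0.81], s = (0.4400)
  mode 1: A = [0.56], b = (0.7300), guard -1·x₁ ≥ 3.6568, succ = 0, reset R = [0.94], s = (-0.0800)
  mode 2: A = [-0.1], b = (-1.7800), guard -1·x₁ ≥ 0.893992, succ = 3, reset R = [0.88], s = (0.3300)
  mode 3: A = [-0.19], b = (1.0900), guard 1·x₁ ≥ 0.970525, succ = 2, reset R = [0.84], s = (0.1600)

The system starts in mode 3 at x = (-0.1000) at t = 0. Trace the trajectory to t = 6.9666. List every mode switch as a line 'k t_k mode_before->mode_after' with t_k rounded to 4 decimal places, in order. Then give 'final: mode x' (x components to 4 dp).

Mode 3: guard c·x = 0.9705 hit at Δt = 1.0664 (t = 1.0664), x⁻ = (0.9705) → reset → x⁺ = (0.9752), jump to mode 2
Mode 2: guard c·x = 0.8940 hit at Δt = 1.0487 (t = 2.1151), x⁻ = (-0.8940) → reset → x⁺ = (-0.4567), jump to mode 3
Mode 3: guard c·x = 0.9705 hit at Δt = 1.3786 (t = 3.4937), x⁻ = (0.9705) → reset → x⁺ = (0.9752), jump to mode 2
Mode 2: guard c·x = 0.8940 hit at Δt = 1.0487 (t = 4.5424), x⁻ = (-0.8940) → reset → x⁺ = (-0.4567), jump to mode 3
Mode 3: guard c·x = 0.9705 hit at Δt = 1.3786 (t = 5.9210), x⁻ = (0.9705) → reset → x⁺ = (0.9752), jump to mode 2
Mode 2: flow for 1.0456 to horizon, guard not reached → x = (-0.8887)

1 1.0664 3->2
2 2.1151 2->3
3 3.4937 3->2
4 4.5424 2->3
5 5.9210 3->2
final: 2 -0.8887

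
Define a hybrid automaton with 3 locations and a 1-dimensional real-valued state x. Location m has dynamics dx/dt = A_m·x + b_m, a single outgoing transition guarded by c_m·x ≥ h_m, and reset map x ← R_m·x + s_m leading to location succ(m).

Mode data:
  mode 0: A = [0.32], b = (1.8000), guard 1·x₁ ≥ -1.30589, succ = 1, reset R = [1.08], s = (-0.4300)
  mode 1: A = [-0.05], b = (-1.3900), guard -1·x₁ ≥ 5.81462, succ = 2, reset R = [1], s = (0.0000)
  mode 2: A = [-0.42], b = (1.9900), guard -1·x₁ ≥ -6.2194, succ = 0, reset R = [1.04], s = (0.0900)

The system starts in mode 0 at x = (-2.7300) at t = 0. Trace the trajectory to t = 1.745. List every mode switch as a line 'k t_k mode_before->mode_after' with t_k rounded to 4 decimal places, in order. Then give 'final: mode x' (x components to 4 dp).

1 1.2502 0->1
final: 1 -2.4747

Mode 0: guard c·x = -1.3059 hit at Δt = 1.2502 (t = 1.2502), x⁻ = (-1.3059) → reset → x⁺ = (-1.8404), jump to mode 1
Mode 1: flow for 0.4948 to horizon, guard not reached → x = (-2.4747)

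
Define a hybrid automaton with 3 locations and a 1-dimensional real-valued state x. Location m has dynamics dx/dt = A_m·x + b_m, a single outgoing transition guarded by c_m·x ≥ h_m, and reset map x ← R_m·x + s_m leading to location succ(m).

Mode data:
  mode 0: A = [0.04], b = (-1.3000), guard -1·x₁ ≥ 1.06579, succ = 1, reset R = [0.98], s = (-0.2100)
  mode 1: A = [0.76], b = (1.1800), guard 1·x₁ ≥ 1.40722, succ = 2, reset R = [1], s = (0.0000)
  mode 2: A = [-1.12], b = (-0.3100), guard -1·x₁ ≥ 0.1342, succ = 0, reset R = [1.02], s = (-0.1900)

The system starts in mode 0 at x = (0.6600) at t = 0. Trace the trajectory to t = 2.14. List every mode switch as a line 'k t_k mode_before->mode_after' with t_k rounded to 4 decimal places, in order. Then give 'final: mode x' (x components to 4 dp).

Mode 0: guard c·x = 1.0658 hit at Δt = 1.3196 (t = 1.3196), x⁻ = (-1.0658) → reset → x⁺ = (-1.2545), jump to mode 1
Mode 1: flow for 0.8204 to horizon, guard not reached → x = (-0.9964)

1 1.3196 0->1
final: 1 -0.9964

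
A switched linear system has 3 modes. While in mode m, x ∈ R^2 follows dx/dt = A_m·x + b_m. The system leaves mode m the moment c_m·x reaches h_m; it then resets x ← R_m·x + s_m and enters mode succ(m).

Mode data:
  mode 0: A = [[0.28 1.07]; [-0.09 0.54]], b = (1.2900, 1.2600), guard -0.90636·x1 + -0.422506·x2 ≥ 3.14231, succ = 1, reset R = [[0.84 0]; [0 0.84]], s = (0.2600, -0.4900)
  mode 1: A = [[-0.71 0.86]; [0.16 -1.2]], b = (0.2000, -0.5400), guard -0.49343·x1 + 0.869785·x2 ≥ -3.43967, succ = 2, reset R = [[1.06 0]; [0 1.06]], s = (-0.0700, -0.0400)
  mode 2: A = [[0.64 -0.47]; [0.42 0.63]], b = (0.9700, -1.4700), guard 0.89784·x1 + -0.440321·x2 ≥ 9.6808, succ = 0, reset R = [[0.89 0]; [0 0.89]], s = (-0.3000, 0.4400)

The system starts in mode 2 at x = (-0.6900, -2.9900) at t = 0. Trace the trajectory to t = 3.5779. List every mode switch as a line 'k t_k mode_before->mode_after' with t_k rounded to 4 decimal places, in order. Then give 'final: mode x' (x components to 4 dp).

Mode 2: guard c·x = 9.6808 hit at Δt = 1.3970 (t = 1.3970), x⁻ = (6.3144, -9.1104) → reset → x⁺ = (5.3198, -7.6683), jump to mode 0
Mode 0: guard c·x = 3.1423 hit at Δt = 0.5884 (t = 1.9854), x⁻ = (1.1399, -9.8826) → reset → x⁺ = (1.2175, -8.7914), jump to mode 1
Mode 1: guard c·x = -3.4397 hit at Δt = 0.5402 (t = 2.5256), x⁻ = (-1.5750, -4.8481) → reset → x⁺ = (-1.7395, -5.1790), jump to mode 2
Mode 2: flow for 1.0523 to horizon, guard not reached → x = (3.7581, -12.1659)

1 1.3970 2->0
2 1.9854 0->1
3 2.5256 1->2
final: 2 3.7581 -12.1659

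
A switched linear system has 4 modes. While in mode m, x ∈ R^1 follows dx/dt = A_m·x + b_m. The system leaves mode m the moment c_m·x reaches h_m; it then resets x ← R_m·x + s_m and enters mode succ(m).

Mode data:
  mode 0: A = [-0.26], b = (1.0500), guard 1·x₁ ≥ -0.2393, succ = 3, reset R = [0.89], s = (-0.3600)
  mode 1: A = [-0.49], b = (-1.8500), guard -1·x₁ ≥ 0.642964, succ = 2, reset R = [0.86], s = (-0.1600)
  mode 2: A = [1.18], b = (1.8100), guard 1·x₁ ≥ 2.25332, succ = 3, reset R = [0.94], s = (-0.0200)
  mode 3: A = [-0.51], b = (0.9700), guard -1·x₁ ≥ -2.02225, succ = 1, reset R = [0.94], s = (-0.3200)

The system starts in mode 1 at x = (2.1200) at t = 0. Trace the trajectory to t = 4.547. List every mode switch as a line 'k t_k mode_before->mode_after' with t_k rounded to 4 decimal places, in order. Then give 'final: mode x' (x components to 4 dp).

1 1.2905 1->2
2 2.5862 2->3
3 3.5451 3->1
final: 1 -0.4971

Mode 1: guard c·x = 0.6430 hit at Δt = 1.2905 (t = 1.2905), x⁻ = (-0.6430) → reset → x⁺ = (-0.7129), jump to mode 2
Mode 2: guard c·x = 2.2533 hit at Δt = 1.2957 (t = 2.5862), x⁻ = (2.2533) → reset → x⁺ = (2.0981), jump to mode 3
Mode 3: guard c·x = -2.0223 hit at Δt = 0.9589 (t = 3.5451), x⁻ = (2.0223) → reset → x⁺ = (1.5809), jump to mode 1
Mode 1: flow for 1.0019 to horizon, guard not reached → x = (-0.4971)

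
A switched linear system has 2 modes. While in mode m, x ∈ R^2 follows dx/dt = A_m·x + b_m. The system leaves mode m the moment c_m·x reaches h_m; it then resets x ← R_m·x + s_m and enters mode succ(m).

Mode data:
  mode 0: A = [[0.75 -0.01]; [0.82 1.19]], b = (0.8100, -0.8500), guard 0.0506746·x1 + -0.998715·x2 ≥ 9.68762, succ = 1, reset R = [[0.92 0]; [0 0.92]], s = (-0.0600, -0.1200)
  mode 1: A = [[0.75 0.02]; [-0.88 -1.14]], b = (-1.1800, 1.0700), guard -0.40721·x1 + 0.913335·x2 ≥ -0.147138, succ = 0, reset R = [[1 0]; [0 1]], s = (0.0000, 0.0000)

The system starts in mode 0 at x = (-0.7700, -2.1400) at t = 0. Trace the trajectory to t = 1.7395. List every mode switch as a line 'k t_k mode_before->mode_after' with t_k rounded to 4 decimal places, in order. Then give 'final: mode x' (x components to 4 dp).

Mode 0: guard c·x = 9.6876 hit at Δt = 1.0042 (t = 1.0042), x⁻ = (-0.3503, -9.7179) → reset → x⁺ = (-0.3823, -9.0604), jump to mode 1
Mode 1: flow for 0.7353 to horizon, guard not reached → x = (-1.9369, -2.8584)

1 1.0042 0->1
final: 1 -1.9369 -2.8584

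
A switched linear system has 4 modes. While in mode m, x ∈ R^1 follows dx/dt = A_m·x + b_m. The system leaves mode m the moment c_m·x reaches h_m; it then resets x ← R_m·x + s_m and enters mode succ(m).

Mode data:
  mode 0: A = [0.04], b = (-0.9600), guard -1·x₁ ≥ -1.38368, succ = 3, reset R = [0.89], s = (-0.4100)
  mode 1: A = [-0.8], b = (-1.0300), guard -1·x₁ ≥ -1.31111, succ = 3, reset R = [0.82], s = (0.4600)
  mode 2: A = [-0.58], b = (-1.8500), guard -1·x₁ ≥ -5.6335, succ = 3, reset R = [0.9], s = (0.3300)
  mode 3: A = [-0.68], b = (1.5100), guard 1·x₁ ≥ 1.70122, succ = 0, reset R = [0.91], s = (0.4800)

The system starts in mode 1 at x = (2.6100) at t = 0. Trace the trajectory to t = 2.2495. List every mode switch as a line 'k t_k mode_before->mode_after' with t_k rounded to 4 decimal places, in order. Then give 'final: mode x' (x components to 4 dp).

Mode 1: guard c·x = -1.3111 hit at Δt = 0.5067 (t = 0.5067), x⁻ = (1.3111) → reset → x⁺ = (1.5351), jump to mode 3
Mode 3: guard c·x = 1.7012 hit at Δt = 0.4081 (t = 0.9148), x⁻ = (1.7012) → reset → x⁺ = (2.0281), jump to mode 0
Mode 0: guard c·x = -1.3837 hit at Δt = 0.7227 (t = 1.6375), x⁻ = (1.3837) → reset → x⁺ = (0.8215), jump to mode 3
Mode 3: flow for 0.6120 to horizon, guard not reached → x = (1.2978)

1 0.5067 1->3
2 0.9148 3->0
3 1.6375 0->3
final: 3 1.2978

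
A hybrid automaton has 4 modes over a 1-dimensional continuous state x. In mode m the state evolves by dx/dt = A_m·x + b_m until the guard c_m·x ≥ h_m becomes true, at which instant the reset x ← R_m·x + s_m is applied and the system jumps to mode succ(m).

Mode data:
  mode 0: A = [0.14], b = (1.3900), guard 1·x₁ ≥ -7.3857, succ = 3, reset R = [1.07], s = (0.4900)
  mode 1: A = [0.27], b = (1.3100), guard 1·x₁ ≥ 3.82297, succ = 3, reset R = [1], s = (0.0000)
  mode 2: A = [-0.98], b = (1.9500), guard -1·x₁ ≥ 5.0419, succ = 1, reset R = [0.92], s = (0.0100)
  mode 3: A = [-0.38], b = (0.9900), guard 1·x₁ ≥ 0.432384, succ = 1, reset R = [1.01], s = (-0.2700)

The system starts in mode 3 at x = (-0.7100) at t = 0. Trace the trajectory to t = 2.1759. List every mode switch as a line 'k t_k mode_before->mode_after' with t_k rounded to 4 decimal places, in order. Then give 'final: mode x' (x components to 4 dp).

1 1.1118 3->1
final: 1 1.8371

Mode 3: guard c·x = 0.4324 hit at Δt = 1.1118 (t = 1.1118), x⁻ = (0.4324) → reset → x⁺ = (0.1667), jump to mode 1
Mode 1: flow for 1.0641 to horizon, guard not reached → x = (1.8371)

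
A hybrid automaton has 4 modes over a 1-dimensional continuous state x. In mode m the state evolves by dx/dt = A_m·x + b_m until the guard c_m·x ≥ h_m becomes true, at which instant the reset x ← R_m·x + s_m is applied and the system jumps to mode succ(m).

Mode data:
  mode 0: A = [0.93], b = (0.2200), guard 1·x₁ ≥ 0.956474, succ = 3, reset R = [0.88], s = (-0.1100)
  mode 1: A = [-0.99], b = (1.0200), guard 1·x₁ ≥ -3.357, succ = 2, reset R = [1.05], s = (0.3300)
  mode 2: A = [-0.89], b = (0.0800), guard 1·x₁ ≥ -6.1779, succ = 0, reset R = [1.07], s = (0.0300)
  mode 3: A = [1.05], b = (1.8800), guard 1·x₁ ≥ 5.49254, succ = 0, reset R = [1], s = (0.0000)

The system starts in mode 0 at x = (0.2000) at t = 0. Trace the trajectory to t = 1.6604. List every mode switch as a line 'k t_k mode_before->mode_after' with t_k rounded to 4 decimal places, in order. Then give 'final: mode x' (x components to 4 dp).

1 1.0810 0->3
final: 3 2.8438

Mode 0: guard c·x = 0.9565 hit at Δt = 1.0810 (t = 1.0810), x⁻ = (0.9565) → reset → x⁺ = (0.7317), jump to mode 3
Mode 3: flow for 0.5794 to horizon, guard not reached → x = (2.8438)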